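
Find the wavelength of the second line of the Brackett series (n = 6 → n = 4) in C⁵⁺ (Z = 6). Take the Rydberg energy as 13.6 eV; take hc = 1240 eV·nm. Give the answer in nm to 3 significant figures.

72.9 nm

The Brackett series terminates on n_f = 4; the second line has n_i = 4+2 = 6.
ΔE = 489.6 × (1/4² − 1/6²) = 17.00 eV.
λ = 1240 / 17.00 = 72.9 nm.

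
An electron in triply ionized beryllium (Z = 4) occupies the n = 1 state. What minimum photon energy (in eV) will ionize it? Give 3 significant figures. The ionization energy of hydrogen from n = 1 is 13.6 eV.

E_n = −13.6 Z²/n² = −217.6/n² eV for Z = 4.
E_1 = −217.6/1 = −218 eV, so ionization (to E = 0) requires 218 eV.

218 eV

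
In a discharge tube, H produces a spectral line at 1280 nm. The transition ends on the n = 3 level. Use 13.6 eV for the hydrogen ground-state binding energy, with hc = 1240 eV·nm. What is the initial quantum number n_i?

The photon energy is ΔE = hc/λ = 1240 / 1280 = 0.9688 eV.
With Z = 1, ΔE = 13.60 × (1/n_f² − 1/n_i²), so 1/n_f² − 1/n_i² = 0.07123.
With n_f = 3: 1/n_i² = 1/9 − 0.07123 = 0.03988, so n_i ≈ 5.01.

n_i = 5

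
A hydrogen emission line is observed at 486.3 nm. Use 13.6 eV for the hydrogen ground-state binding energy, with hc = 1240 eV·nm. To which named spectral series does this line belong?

Balmer

ΔE = 1240/486.3 = 2.550 eV.
This matches 13.6 × (1/2² − 1/4²), so n_f = 2: the Balmer series.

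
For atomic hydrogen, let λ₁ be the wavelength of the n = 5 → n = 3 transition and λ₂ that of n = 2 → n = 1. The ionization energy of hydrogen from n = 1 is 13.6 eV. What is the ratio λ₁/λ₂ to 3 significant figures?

10.5

λ ∝ 1/ΔE ∝ 1/(1/n_f² − 1/n_i²), and the Z² and hc factors cancel in the ratio.
λ₁/λ₂ = (1/1² − 1/2²)/(1/3² − 1/5²) = 0.7500/0.07111 = 10.5.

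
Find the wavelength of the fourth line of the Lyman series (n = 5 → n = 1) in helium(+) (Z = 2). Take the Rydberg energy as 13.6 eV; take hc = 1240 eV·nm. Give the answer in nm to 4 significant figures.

23.74 nm

The Lyman series terminates on n_f = 1; the fourth line has n_i = 1+4 = 5.
ΔE = 54.40 × (1/1² − 1/5²) = 52.22 eV.
λ = 1240 / 52.22 = 23.74 nm.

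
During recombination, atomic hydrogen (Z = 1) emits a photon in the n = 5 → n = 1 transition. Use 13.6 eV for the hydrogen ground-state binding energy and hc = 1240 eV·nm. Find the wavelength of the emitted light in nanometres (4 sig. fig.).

ΔE = 13.60 × (1/1² − 1/5²) = 13.60 × 0.9600 = 13.06 eV.
λ = hc/ΔE = 1240 / 13.06 = 94.98 nm.
This line belongs to the Lyman series.

94.98 nm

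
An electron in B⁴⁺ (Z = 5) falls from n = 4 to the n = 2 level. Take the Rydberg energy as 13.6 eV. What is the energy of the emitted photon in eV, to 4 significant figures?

63.75 eV

The Bohr energies scale as Z², so for Z = 5: E_n = −340.0/n² eV.
E_4 = −340.0/16 = −21.25 eV and E_2 = −340.0/4 = −85.00 eV.
The photon energy is |E_4 − E_2| = 63.75 eV.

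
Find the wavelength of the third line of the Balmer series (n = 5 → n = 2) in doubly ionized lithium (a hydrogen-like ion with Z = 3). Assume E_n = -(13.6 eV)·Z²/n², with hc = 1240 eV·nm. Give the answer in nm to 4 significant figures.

48.24 nm

The Balmer series terminates on n_f = 2; the third line has n_i = 2+3 = 5.
ΔE = 122.4 × (1/2² − 1/5²) = 25.70 eV.
λ = 1240 / 25.70 = 48.24 nm.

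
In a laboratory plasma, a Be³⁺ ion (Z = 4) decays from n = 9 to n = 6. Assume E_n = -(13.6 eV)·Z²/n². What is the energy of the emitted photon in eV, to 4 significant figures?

3.358 eV

The Bohr energies scale as Z², so for Z = 4: E_n = −217.6/n² eV.
E_9 = −217.6/81 = −2.686 eV and E_6 = −217.6/36 = −6.044 eV.
The photon energy is |E_9 − E_6| = 3.358 eV.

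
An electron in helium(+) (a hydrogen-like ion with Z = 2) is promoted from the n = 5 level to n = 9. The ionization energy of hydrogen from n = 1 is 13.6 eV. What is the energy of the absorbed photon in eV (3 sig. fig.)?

The Bohr energies scale as Z², so for Z = 2: E_n = −54.40/n² eV.
E_9 = −54.40/81 = −0.6716 eV and E_5 = −54.40/25 = −2.176 eV.
The photon energy is |E_9 − E_5| = 1.50 eV.

1.50 eV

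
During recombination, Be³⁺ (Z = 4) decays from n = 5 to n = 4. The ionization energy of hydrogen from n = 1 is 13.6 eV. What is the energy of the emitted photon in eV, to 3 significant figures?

The Bohr energies scale as Z², so for Z = 4: E_n = −217.6/n² eV.
E_5 = −217.6/25 = −8.704 eV and E_4 = −217.6/16 = −13.60 eV.
The photon energy is |E_5 − E_4| = 4.90 eV.

4.90 eV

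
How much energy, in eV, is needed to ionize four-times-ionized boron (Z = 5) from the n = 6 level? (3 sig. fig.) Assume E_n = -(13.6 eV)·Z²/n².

9.44 eV

E_n = −13.6 Z²/n² = −340.0/n² eV for Z = 5.
E_6 = −340.0/36 = −9.44 eV, so ionization (to E = 0) requires 9.44 eV.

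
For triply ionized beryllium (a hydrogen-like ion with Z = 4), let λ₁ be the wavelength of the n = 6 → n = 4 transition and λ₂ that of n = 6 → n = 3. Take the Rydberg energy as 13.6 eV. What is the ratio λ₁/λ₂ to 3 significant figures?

2.40

λ ∝ 1/ΔE ∝ 1/(1/n_f² − 1/n_i²), and the Z² and hc factors cancel in the ratio.
λ₁/λ₂ = (1/3² − 1/6²)/(1/4² − 1/6²) = 0.08333/0.03472 = 2.40.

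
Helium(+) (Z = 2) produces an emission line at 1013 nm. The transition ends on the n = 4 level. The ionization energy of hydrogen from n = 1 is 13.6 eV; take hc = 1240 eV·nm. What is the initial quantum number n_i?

The photon energy is ΔE = hc/λ = 1240 / 1013 = 1.224 eV.
With Z = 2, ΔE = 54.40 × (1/n_f² − 1/n_i²), so 1/n_f² − 1/n_i² = 0.02250.
With n_f = 4: 1/n_i² = 1/16 − 0.02250 = 0.04000, so n_i ≈ 5.00.

n_i = 5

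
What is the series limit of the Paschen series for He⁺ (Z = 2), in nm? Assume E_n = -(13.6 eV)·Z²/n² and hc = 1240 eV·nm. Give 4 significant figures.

205.1 nm

The Paschen series has lower level n_f = 3; the series limit corresponds to n_i → ∞.
ΔE_max = 13.6 × 4 / 3² = 6.044 eV.
λ_min = 1240 / 6.044 = 205.1 nm.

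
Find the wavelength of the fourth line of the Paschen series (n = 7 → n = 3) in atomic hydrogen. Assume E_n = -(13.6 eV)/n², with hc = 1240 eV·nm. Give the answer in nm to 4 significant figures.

1005 nm

The Paschen series terminates on n_f = 3; the fourth line has n_i = 3+4 = 7.
ΔE = 13.60 × (1/3² − 1/7²) = 1.234 eV.
λ = 1240 / 1.234 = 1005 nm.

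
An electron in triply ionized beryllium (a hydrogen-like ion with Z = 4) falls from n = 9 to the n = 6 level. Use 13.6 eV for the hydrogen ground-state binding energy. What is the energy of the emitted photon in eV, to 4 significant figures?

The Bohr energies scale as Z², so for Z = 4: E_n = −217.6/n² eV.
E_9 = −217.6/81 = −2.686 eV and E_6 = −217.6/36 = −6.044 eV.
The photon energy is |E_9 − E_6| = 3.358 eV.

3.358 eV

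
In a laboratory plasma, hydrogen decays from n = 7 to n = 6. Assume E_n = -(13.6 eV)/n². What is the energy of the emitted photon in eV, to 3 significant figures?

0.100 eV

E_7 = −13.60/49 = −0.2776 eV and E_6 = −13.60/36 = −0.3778 eV.
The photon energy is |E_7 − E_6| = 0.100 eV.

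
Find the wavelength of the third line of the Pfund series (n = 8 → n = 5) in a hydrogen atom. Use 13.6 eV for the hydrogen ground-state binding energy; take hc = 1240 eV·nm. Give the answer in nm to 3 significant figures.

3740 nm

The Pfund series terminates on n_f = 5; the third line has n_i = 5+3 = 8.
ΔE = 13.60 × (1/5² − 1/8²) = 0.3315 eV.
λ = 1240 / 0.3315 = 3740 nm.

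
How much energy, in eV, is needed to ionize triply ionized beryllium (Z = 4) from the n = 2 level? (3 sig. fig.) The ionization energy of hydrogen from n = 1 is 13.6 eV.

54.4 eV

E_n = −13.6 Z²/n² = −217.6/n² eV for Z = 4.
E_2 = −217.6/4 = −54.4 eV, so ionization (to E = 0) requires 54.4 eV.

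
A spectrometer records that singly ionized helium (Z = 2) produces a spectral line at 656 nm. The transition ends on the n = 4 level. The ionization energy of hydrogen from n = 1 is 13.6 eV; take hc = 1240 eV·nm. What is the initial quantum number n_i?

The photon energy is ΔE = hc/λ = 1240 / 656 = 1.890 eV.
With Z = 2, ΔE = 54.40 × (1/n_f² − 1/n_i²), so 1/n_f² − 1/n_i² = 0.03475.
With n_f = 4: 1/n_i² = 1/16 − 0.03475 = 0.02775, so n_i ≈ 6.00.

n_i = 6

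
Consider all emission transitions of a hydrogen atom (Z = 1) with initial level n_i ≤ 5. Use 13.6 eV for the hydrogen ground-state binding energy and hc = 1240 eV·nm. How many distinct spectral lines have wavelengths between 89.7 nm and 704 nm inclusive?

Enumerate all n_i → n_f pairs with 1 ≤ n_f < n_i ≤ 5 and compute λ = 1240 / [13.6·1·(1/n_f² − 1/n_i²)].
Lines falling in [89.7, 704] nm: 5→1 (94.98 nm), 4→1 (97.25 nm), 3→1 (102.6 nm), 2→1 (121.6 nm), 5→2 (434.2 nm), 4→2 (486.3 nm), 3→2 (656.5 nm).

7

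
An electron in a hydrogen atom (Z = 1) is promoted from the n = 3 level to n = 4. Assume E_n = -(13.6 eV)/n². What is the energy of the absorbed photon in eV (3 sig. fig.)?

0.661 eV

E_4 = −13.60/16 = −0.8500 eV and E_3 = −13.60/9 = −1.511 eV.
The photon energy is |E_4 − E_3| = 0.661 eV.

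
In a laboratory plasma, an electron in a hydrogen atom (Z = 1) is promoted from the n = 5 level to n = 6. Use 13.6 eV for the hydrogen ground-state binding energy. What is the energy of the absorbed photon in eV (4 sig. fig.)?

0.1662 eV

E_6 = −13.60/36 = −0.3778 eV and E_5 = −13.60/25 = −0.5440 eV.
The photon energy is |E_6 − E_5| = 0.1662 eV.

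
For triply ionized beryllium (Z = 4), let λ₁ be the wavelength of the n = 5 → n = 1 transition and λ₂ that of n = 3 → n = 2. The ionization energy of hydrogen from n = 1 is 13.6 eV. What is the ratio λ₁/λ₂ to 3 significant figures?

λ ∝ 1/ΔE ∝ 1/(1/n_f² − 1/n_i²), and the Z² and hc factors cancel in the ratio.
λ₁/λ₂ = (1/2² − 1/3²)/(1/1² − 1/5²) = 0.1389/0.9600 = 0.145.

0.145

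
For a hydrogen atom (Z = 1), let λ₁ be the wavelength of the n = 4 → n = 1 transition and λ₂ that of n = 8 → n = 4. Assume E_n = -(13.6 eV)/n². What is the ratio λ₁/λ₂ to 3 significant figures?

0.0500

λ ∝ 1/ΔE ∝ 1/(1/n_f² − 1/n_i²), and the Z² and hc factors cancel in the ratio.
λ₁/λ₂ = (1/4² − 1/8²)/(1/1² − 1/4²) = 0.04688/0.9375 = 0.0500.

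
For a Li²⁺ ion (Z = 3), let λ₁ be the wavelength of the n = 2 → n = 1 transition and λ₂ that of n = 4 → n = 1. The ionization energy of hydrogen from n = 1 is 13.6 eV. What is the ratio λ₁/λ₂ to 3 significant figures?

λ ∝ 1/ΔE ∝ 1/(1/n_f² − 1/n_i²), and the Z² and hc factors cancel in the ratio.
λ₁/λ₂ = (1/1² − 1/4²)/(1/1² − 1/2²) = 0.9375/0.7500 = 1.25.

1.25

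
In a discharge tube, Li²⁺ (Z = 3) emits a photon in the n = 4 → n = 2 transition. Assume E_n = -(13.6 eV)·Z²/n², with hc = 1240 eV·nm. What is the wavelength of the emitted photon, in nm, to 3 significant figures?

54.0 nm

For Z = 3 the level energies scale as Z², so the effective Rydberg energy is 13.6 × 9 = 122.4 eV.
ΔE = 122.4 × (1/2² − 1/4²) = 122.4 × 0.1875 = 22.95 eV.
λ = hc/ΔE = 1240 / 22.95 = 54.0 nm.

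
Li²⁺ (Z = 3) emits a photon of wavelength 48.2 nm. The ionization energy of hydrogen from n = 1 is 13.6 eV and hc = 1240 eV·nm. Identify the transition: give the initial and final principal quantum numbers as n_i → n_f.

n_i = 5, n_f = 2

The photon energy is ΔE = hc/λ = 1240 / 48.2 = 25.73 eV.
With Z = 3, ΔE = 122.4 × (1/n_f² − 1/n_i²), so 1/n_f² − 1/n_i² = 0.2102.
Trying n_f = 2 gives 1/n_i² = 0.03982, i.e. n_i ≈ 5; this pair matches.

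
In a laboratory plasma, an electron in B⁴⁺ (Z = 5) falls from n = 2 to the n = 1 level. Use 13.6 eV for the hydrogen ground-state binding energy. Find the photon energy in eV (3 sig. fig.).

The Bohr energies scale as Z², so for Z = 5: E_n = −340.0/n² eV.
E_2 = −340.0/4 = −85.00 eV and E_1 = −340.0/1 = −340.0 eV.
The photon energy is |E_2 − E_1| = 255 eV.

255 eV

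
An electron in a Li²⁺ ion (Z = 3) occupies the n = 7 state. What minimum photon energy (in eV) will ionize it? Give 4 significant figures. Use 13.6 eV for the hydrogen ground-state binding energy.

E_n = −13.6 Z²/n² = −122.4/n² eV for Z = 3.
E_7 = −122.4/49 = −2.498 eV, so ionization (to E = 0) requires 2.498 eV.

2.498 eV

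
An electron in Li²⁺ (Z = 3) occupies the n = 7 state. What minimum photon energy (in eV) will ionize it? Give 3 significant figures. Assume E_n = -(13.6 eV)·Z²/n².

E_n = −13.6 Z²/n² = −122.4/n² eV for Z = 3.
E_7 = −122.4/49 = −2.50 eV, so ionization (to E = 0) requires 2.50 eV.

2.50 eV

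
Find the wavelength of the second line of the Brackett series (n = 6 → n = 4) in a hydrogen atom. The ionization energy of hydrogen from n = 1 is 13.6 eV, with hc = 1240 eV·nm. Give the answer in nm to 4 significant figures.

2626 nm

The Brackett series terminates on n_f = 4; the second line has n_i = 4+2 = 6.
ΔE = 13.60 × (1/4² − 1/6²) = 0.4722 eV.
λ = 1240 / 0.4722 = 2626 nm.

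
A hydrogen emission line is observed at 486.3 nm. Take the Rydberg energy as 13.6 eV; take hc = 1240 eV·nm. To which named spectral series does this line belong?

Balmer

ΔE = 1240/486.3 = 2.550 eV.
This matches 13.6 × (1/2² − 1/4²), so n_f = 2: the Balmer series.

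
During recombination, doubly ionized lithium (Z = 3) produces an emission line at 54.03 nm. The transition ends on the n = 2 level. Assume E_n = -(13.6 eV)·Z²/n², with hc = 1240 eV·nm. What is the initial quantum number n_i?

The photon energy is ΔE = hc/λ = 1240 / 54.03 = 22.95 eV.
With Z = 3, ΔE = 122.4 × (1/n_f² − 1/n_i²), so 1/n_f² − 1/n_i² = 0.1875.
With n_f = 2: 1/n_i² = 1/4 − 0.1875 = 0.06250, so n_i ≈ 4.00.

n_i = 4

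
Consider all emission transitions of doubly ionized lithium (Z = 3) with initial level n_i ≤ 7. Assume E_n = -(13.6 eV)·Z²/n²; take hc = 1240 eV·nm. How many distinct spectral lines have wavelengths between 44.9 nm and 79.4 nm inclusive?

Enumerate all n_i → n_f pairs with 1 ≤ n_f < n_i ≤ 7 and compute λ = 1240 / [13.6·9·(1/n_f² − 1/n_i²)].
Lines falling in [44.9, 79.4] nm: 6→2 (45.59 nm), 5→2 (48.24 nm), 4→2 (54.03 nm), 3→2 (72.94 nm).

4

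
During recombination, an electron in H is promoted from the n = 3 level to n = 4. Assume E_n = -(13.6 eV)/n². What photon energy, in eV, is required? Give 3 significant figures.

0.661 eV

E_4 = −13.60/16 = −0.8500 eV and E_3 = −13.60/9 = −1.511 eV.
The photon energy is |E_4 − E_3| = 0.661 eV.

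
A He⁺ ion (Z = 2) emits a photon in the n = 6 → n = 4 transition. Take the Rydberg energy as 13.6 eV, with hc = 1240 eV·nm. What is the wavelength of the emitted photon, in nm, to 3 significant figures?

656 nm

For Z = 2 the level energies scale as Z², so the effective Rydberg energy is 13.6 × 4 = 54.40 eV.
ΔE = 54.40 × (1/4² − 1/6²) = 54.40 × 0.03472 = 1.889 eV.
λ = hc/ΔE = 1240 / 1.889 = 656 nm.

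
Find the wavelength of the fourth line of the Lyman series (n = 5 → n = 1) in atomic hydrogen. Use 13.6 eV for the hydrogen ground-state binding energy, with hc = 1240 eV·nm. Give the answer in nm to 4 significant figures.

The Lyman series terminates on n_f = 1; the fourth line has n_i = 1+4 = 5.
ΔE = 13.60 × (1/1² − 1/5²) = 13.06 eV.
λ = 1240 / 13.06 = 94.98 nm.

94.98 nm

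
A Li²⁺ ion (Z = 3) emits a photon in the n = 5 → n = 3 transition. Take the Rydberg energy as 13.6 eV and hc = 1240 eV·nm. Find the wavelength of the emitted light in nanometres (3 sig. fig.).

For Z = 3 the level energies scale as Z², so the effective Rydberg energy is 13.6 × 9 = 122.4 eV.
ΔE = 122.4 × (1/3² − 1/5²) = 122.4 × 0.07111 = 8.704 eV.
λ = hc/ΔE = 1240 / 8.704 = 142 nm.

142 nm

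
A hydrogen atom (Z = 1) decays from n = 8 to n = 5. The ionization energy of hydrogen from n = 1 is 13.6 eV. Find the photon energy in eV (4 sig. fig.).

0.3315 eV

E_8 = −13.60/64 = −0.2125 eV and E_5 = −13.60/25 = −0.5440 eV.
The photon energy is |E_8 − E_5| = 0.3315 eV.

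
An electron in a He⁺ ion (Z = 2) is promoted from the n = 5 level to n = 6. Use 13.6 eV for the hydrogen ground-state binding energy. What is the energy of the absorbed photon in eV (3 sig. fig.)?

The Bohr energies scale as Z², so for Z = 2: E_n = −54.40/n² eV.
E_6 = −54.40/36 = −1.511 eV and E_5 = −54.40/25 = −2.176 eV.
The photon energy is |E_6 − E_5| = 0.665 eV.

0.665 eV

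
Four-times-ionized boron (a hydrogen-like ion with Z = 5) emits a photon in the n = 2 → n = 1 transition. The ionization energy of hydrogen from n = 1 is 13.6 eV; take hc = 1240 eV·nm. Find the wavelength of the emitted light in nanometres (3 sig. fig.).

4.86 nm

For Z = 5 the level energies scale as Z², so the effective Rydberg energy is 13.6 × 25 = 340.0 eV.
ΔE = 340.0 × (1/1² − 1/2²) = 340.0 × 0.7500 = 255.0 eV.
λ = hc/ΔE = 1240 / 255.0 = 4.86 nm.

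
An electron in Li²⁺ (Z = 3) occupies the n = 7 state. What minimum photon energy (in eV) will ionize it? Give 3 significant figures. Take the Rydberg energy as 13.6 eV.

2.50 eV

E_n = −13.6 Z²/n² = −122.4/n² eV for Z = 3.
E_7 = −122.4/49 = −2.50 eV, so ionization (to E = 0) requires 2.50 eV.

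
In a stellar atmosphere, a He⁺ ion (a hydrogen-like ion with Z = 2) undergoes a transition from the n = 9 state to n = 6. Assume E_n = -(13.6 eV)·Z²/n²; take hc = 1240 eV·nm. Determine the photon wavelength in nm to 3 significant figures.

1480 nm

For Z = 2 the level energies scale as Z², so the effective Rydberg energy is 13.6 × 4 = 54.40 eV.
ΔE = 54.40 × (1/6² − 1/9²) = 54.40 × 0.01543 = 0.8395 eV.
λ = hc/ΔE = 1240 / 0.8395 = 1480 nm.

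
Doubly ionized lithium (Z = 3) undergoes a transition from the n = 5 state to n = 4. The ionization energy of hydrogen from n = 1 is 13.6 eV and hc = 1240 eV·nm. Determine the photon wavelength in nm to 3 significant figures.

For Z = 3 the level energies scale as Z², so the effective Rydberg energy is 13.6 × 9 = 122.4 eV.
ΔE = 122.4 × (1/4² − 1/5²) = 122.4 × 0.02250 = 2.754 eV.
λ = hc/ΔE = 1240 / 2.754 = 450 nm.

450 nm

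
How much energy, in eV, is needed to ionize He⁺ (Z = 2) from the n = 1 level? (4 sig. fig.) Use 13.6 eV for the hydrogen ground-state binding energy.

54.40 eV

E_n = −13.6 Z²/n² = −54.40/n² eV for Z = 2.
E_1 = −54.40/1 = −54.40 eV, so ionization (to E = 0) requires 54.40 eV.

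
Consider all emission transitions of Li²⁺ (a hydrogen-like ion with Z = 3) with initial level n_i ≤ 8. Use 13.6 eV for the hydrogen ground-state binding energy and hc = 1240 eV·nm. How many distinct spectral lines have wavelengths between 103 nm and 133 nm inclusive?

Enumerate all n_i → n_f pairs with 1 ≤ n_f < n_i ≤ 8 and compute λ = 1240 / [13.6·9·(1/n_f² − 1/n_i²)].
Lines falling in [103, 133] nm: 8→3 (106.1 nm), 7→3 (111.7 nm), 6→3 (121.6 nm).

3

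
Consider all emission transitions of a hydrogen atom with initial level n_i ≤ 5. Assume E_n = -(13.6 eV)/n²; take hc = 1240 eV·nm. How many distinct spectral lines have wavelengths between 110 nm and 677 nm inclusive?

4

Enumerate all n_i → n_f pairs with 1 ≤ n_f < n_i ≤ 5 and compute λ = 1240 / [13.6·1·(1/n_f² − 1/n_i²)].
Lines falling in [110, 677] nm: 2→1 (121.6 nm), 5→2 (434.2 nm), 4→2 (486.3 nm), 3→2 (656.5 nm).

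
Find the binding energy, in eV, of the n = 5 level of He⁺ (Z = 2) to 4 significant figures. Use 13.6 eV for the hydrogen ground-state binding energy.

2.176 eV

E_n = −13.6 Z²/n² = −54.40/n² eV for Z = 2.
E_5 = −54.40/25 = −2.176 eV, so ionization (to E = 0) requires 2.176 eV.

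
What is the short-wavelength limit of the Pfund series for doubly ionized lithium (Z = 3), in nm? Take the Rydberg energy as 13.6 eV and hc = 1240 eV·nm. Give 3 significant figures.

The Pfund series has lower level n_f = 5; the series limit corresponds to n_i → ∞.
ΔE_max = 13.6 × 9 / 5² = 4.896 eV.
λ_min = 1240 / 4.896 = 253 nm.

253 nm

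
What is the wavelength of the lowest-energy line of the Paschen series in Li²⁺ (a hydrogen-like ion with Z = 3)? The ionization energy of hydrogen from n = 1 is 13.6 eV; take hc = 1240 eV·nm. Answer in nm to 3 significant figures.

The Paschen series terminates on n_f = 3; the first line has n_i = 3+1 = 4.
ΔE = 122.4 × (1/3² − 1/4²) = 5.950 eV.
λ = 1240 / 5.950 = 208 nm.

208 nm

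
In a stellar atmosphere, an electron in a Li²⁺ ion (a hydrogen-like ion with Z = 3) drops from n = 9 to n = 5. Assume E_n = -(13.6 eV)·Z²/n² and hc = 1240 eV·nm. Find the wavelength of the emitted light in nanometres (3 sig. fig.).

For Z = 3 the level energies scale as Z², so the effective Rydberg energy is 13.6 × 9 = 122.4 eV.
ΔE = 122.4 × (1/5² − 1/9²) = 122.4 × 0.02765 = 3.385 eV.
λ = hc/ΔE = 1240 / 3.385 = 366 nm.

366 nm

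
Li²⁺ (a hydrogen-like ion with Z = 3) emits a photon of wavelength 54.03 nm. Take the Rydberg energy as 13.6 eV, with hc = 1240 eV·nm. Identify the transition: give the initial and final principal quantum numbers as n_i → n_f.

n_i = 4, n_f = 2

The photon energy is ΔE = hc/λ = 1240 / 54.03 = 22.95 eV.
With Z = 3, ΔE = 122.4 × (1/n_f² − 1/n_i²), so 1/n_f² − 1/n_i² = 0.1875.
Trying n_f = 2 gives 1/n_i² = 0.06250, i.e. n_i ≈ 4; this pair matches.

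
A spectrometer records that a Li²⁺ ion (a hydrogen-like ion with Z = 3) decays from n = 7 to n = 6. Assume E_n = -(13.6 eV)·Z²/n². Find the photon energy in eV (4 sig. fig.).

0.9020 eV

The Bohr energies scale as Z², so for Z = 3: E_n = −122.4/n² eV.
E_7 = −122.4/49 = −2.498 eV and E_6 = −122.4/36 = −3.400 eV.
The photon energy is |E_7 − E_6| = 0.9020 eV.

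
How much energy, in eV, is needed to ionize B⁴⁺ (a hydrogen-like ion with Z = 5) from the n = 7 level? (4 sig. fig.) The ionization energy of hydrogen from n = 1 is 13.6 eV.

E_n = −13.6 Z²/n² = −340.0/n² eV for Z = 5.
E_7 = −340.0/49 = −6.939 eV, so ionization (to E = 0) requires 6.939 eV.

6.939 eV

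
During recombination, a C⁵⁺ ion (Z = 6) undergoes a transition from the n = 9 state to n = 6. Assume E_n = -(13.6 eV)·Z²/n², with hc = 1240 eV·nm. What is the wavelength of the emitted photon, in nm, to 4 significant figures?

164.1 nm

For Z = 6 the level energies scale as Z², so the effective Rydberg energy is 13.6 × 36 = 489.6 eV.
ΔE = 489.6 × (1/6² − 1/9²) = 489.6 × 0.01543 = 7.556 eV.
λ = hc/ΔE = 1240 / 7.556 = 164.1 nm.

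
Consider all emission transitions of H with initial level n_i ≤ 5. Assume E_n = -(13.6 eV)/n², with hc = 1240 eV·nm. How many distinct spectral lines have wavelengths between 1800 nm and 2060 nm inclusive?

1

Enumerate all n_i → n_f pairs with 1 ≤ n_f < n_i ≤ 5 and compute λ = 1240 / [13.6·1·(1/n_f² − 1/n_i²)].
Lines falling in [1800, 2060] nm: 4→3 (1876 nm).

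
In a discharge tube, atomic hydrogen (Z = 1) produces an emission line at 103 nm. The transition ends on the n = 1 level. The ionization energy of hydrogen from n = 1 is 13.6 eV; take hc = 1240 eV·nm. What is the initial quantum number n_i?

n_i = 3

The photon energy is ΔE = hc/λ = 1240 / 103 = 12.04 eV.
With Z = 1, ΔE = 13.60 × (1/n_f² − 1/n_i²), so 1/n_f² − 1/n_i² = 0.8852.
With n_f = 1: 1/n_i² = 1/1 − 0.8852 = 0.1148, so n_i ≈ 2.95.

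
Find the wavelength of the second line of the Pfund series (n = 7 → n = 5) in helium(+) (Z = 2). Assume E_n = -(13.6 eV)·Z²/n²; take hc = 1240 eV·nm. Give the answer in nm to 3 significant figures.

The Pfund series terminates on n_f = 5; the second line has n_i = 5+2 = 7.
ΔE = 54.40 × (1/5² − 1/7²) = 1.066 eV.
λ = 1240 / 1.066 = 1160 nm.

1160 nm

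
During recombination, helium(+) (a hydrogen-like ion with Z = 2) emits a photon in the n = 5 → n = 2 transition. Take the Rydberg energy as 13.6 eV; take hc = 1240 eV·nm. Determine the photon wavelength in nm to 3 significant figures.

For Z = 2 the level energies scale as Z², so the effective Rydberg energy is 13.6 × 4 = 54.40 eV.
ΔE = 54.40 × (1/2² − 1/5²) = 54.40 × 0.2100 = 11.42 eV.
λ = hc/ΔE = 1240 / 11.42 = 109 nm.

109 nm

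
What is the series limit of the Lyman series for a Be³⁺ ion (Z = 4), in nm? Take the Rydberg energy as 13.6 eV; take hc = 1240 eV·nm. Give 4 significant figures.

The Lyman series has lower level n_f = 1; the series limit corresponds to n_i → ∞.
ΔE_max = 13.6 × 16 / 1² = 217.6 eV.
λ_min = 1240 / 217.6 = 5.699 nm.

5.699 nm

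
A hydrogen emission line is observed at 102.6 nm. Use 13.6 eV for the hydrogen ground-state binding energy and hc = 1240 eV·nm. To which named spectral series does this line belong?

ΔE = 1240/102.6 = 12.09 eV.
This matches 13.6 × (1/1² − 1/3²), so n_f = 1: the Lyman series.

Lyman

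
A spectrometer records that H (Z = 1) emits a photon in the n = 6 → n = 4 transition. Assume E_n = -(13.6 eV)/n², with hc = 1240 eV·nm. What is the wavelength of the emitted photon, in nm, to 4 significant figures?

2626 nm

ΔE = 13.60 × (1/4² − 1/6²) = 13.60 × 0.03472 = 0.4722 eV.
λ = hc/ΔE = 1240 / 0.4722 = 2626 nm.
This line belongs to the Brackett series.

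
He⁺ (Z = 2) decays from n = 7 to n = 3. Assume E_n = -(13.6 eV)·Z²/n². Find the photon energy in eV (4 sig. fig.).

The Bohr energies scale as Z², so for Z = 2: E_n = −54.40/n² eV.
E_7 = −54.40/49 = −1.110 eV and E_3 = −54.40/9 = −6.044 eV.
The photon energy is |E_7 − E_3| = 4.934 eV.

4.934 eV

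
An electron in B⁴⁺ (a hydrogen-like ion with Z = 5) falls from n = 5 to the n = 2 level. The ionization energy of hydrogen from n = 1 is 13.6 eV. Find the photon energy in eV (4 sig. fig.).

The Bohr energies scale as Z², so for Z = 5: E_n = −340.0/n² eV.
E_5 = −340.0/25 = −13.60 eV and E_2 = −340.0/4 = −85.00 eV.
The photon energy is |E_5 − E_2| = 71.40 eV.

71.40 eV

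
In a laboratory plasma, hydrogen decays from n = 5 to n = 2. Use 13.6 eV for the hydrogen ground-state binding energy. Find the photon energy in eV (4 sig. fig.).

2.856 eV

E_5 = −13.60/25 = −0.5440 eV and E_2 = −13.60/4 = −3.400 eV.
The photon energy is |E_5 − E_2| = 2.856 eV.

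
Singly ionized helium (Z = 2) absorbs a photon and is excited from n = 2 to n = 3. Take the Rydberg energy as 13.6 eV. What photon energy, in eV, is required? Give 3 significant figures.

7.56 eV

The Bohr energies scale as Z², so for Z = 2: E_n = −54.40/n² eV.
E_3 = −54.40/9 = −6.044 eV and E_2 = −54.40/4 = −13.60 eV.
The photon energy is |E_3 − E_2| = 7.56 eV.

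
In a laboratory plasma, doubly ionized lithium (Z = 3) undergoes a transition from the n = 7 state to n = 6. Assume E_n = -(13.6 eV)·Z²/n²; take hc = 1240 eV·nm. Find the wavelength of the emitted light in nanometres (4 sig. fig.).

1375 nm

For Z = 3 the level energies scale as Z², so the effective Rydberg energy is 13.6 × 9 = 122.4 eV.
ΔE = 122.4 × (1/6² − 1/7²) = 122.4 × 0.007370 = 0.9020 eV.
λ = hc/ΔE = 1240 / 0.9020 = 1375 nm.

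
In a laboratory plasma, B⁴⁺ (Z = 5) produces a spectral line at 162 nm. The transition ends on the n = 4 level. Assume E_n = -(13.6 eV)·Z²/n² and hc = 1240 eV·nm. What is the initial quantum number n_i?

n_i = 5

The photon energy is ΔE = hc/λ = 1240 / 162 = 7.654 eV.
With Z = 5, ΔE = 340.0 × (1/n_f² − 1/n_i²), so 1/n_f² − 1/n_i² = 0.02251.
With n_f = 4: 1/n_i² = 1/16 − 0.02251 = 0.03999, so n_i ≈ 5.00.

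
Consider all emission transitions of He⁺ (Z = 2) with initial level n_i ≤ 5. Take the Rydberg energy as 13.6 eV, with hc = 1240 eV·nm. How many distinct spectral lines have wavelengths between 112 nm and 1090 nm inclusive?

Enumerate all n_i → n_f pairs with 1 ≤ n_f < n_i ≤ 5 and compute λ = 1240 / [13.6·4·(1/n_f² − 1/n_i²)].
Lines falling in [112, 1090] nm: 4→2 (121.6 nm), 3→2 (164.1 nm), 5→3 (320.5 nm), 4→3 (468.9 nm), 5→4 (1013 nm).

5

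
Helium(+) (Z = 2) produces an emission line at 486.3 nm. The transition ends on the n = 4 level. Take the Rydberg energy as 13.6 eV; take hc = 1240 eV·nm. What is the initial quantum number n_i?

The photon energy is ΔE = hc/λ = 1240 / 486.3 = 2.550 eV.
With Z = 2, ΔE = 54.40 × (1/n_f² − 1/n_i²), so 1/n_f² − 1/n_i² = 0.04687.
With n_f = 4: 1/n_i² = 1/16 − 0.04687 = 0.01563, so n_i ≈ 8.00.

n_i = 8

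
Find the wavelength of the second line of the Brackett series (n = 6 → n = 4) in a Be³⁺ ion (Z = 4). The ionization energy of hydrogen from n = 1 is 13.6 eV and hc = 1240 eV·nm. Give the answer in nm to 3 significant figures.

164 nm

The Brackett series terminates on n_f = 4; the second line has n_i = 4+2 = 6.
ΔE = 217.6 × (1/4² − 1/6²) = 7.556 eV.
λ = 1240 / 7.556 = 164 nm.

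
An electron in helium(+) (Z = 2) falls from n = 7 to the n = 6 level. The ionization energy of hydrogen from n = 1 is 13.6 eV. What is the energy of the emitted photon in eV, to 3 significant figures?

0.401 eV

The Bohr energies scale as Z², so for Z = 2: E_n = −54.40/n² eV.
E_7 = −54.40/49 = −1.110 eV and E_6 = −54.40/36 = −1.511 eV.
The photon energy is |E_7 − E_6| = 0.401 eV.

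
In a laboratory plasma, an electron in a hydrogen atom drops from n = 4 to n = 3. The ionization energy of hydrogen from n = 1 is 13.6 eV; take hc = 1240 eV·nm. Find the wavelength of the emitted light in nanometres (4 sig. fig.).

ΔE = 13.60 × (1/3² − 1/4²) = 13.60 × 0.04861 = 0.6611 eV.
λ = hc/ΔE = 1240 / 0.6611 = 1876 nm.
This line belongs to the Paschen series.

1876 nm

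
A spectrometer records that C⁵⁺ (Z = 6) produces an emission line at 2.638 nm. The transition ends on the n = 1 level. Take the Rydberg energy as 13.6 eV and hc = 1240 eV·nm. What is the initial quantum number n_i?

n_i = 5

The photon energy is ΔE = hc/λ = 1240 / 2.638 = 470.1 eV.
With Z = 6, ΔE = 489.6 × (1/n_f² − 1/n_i²), so 1/n_f² − 1/n_i² = 0.9601.
With n_f = 1: 1/n_i² = 1/1 − 0.9601 = 0.03992, so n_i ≈ 5.00.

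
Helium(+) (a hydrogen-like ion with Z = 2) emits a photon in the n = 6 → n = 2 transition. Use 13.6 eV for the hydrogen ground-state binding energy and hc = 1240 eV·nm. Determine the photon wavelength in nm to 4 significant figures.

102.6 nm

For Z = 2 the level energies scale as Z², so the effective Rydberg energy is 13.6 × 4 = 54.40 eV.
ΔE = 54.40 × (1/2² − 1/6²) = 54.40 × 0.2222 = 12.09 eV.
λ = hc/ΔE = 1240 / 12.09 = 102.6 nm.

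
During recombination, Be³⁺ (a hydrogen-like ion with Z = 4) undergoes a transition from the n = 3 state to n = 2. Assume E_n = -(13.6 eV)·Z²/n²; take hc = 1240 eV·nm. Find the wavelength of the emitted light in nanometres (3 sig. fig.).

For Z = 4 the level energies scale as Z², so the effective Rydberg energy is 13.6 × 16 = 217.6 eV.
ΔE = 217.6 × (1/2² − 1/3²) = 217.6 × 0.1389 = 30.22 eV.
λ = hc/ΔE = 1240 / 30.22 = 41.0 nm.

41.0 nm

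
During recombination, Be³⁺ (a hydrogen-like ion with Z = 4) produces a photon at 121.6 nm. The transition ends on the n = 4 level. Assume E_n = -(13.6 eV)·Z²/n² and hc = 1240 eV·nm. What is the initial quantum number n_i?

n_i = 8

The photon energy is ΔE = hc/λ = 1240 / 121.6 = 10.20 eV.
With Z = 4, ΔE = 217.6 × (1/n_f² − 1/n_i²), so 1/n_f² − 1/n_i² = 0.04686.
With n_f = 4: 1/n_i² = 1/16 − 0.04686 = 0.01564, so n_i ≈ 8.00.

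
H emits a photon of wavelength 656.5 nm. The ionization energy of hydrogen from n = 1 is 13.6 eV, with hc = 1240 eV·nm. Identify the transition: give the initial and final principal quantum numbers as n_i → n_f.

n_i = 3, n_f = 2

The photon energy is ΔE = hc/λ = 1240 / 656.5 = 1.889 eV.
With Z = 1, ΔE = 13.60 × (1/n_f² − 1/n_i²), so 1/n_f² − 1/n_i² = 0.1389.
Trying n_f = 2 gives 1/n_i² = 0.1111, i.e. n_i ≈ 3; this pair matches.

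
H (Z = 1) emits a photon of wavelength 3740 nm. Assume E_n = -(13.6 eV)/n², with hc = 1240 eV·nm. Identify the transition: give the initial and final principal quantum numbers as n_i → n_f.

The photon energy is ΔE = hc/λ = 1240 / 3740 = 0.3316 eV.
With Z = 1, ΔE = 13.60 × (1/n_f² − 1/n_i²), so 1/n_f² − 1/n_i² = 0.02438.
Trying n_f = 5 gives 1/n_i² = 0.01562, i.e. n_i ≈ 8; this pair matches.

n_i = 8, n_f = 5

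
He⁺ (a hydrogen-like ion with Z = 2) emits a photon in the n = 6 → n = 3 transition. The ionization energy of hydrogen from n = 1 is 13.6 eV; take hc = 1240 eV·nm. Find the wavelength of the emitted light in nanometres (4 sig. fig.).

273.5 nm

For Z = 2 the level energies scale as Z², so the effective Rydberg energy is 13.6 × 4 = 54.40 eV.
ΔE = 54.40 × (1/3² − 1/6²) = 54.40 × 0.08333 = 4.533 eV.
λ = hc/ΔE = 1240 / 4.533 = 273.5 nm.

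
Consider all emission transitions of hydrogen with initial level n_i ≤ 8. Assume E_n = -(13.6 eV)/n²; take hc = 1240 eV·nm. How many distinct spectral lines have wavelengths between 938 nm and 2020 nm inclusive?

6

Enumerate all n_i → n_f pairs with 1 ≤ n_f < n_i ≤ 8 and compute λ = 1240 / [13.6·1·(1/n_f² − 1/n_i²)].
Lines falling in [938, 2020] nm: 8→3 (954.9 nm), 7→3 (1005 nm), 6→3 (1094 nm), 5→3 (1282 nm), 4→3 (1876 nm), 8→4 (1945 nm).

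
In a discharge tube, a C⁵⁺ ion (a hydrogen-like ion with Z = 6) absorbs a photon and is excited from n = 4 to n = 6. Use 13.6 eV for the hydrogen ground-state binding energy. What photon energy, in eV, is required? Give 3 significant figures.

17.0 eV

The Bohr energies scale as Z², so for Z = 6: E_n = −489.6/n² eV.
E_6 = −489.6/36 = −13.60 eV and E_4 = −489.6/16 = −30.60 eV.
The photon energy is |E_6 − E_4| = 17.0 eV.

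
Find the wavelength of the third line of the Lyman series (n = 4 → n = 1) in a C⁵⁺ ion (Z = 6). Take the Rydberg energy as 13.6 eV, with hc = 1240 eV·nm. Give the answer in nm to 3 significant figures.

The Lyman series terminates on n_f = 1; the third line has n_i = 1+3 = 4.
ΔE = 489.6 × (1/1² − 1/4²) = 459.0 eV.
λ = 1240 / 459.0 = 2.70 nm.

2.70 nm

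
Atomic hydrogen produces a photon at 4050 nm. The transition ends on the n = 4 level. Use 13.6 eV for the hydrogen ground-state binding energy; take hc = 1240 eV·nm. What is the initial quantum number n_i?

n_i = 5

The photon energy is ΔE = hc/λ = 1240 / 4050 = 0.3062 eV.
With Z = 1, ΔE = 13.60 × (1/n_f² − 1/n_i²), so 1/n_f² − 1/n_i² = 0.02251.
With n_f = 4: 1/n_i² = 1/16 − 0.02251 = 0.03999, so n_i ≈ 5.00.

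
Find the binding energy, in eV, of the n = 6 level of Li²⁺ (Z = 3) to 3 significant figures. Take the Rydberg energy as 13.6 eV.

E_n = −13.6 Z²/n² = −122.4/n² eV for Z = 3.
E_6 = −122.4/36 = −3.40 eV, so ionization (to E = 0) requires 3.40 eV.

3.40 eV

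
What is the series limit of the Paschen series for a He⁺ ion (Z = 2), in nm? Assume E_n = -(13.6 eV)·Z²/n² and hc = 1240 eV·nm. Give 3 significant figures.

The Paschen series has lower level n_f = 3; the series limit corresponds to n_i → ∞.
ΔE_max = 13.6 × 4 / 3² = 6.044 eV.
λ_min = 1240 / 6.044 = 205 nm.

205 nm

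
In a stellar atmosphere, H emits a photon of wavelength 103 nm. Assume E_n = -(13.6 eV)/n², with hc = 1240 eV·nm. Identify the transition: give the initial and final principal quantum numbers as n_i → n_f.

The photon energy is ΔE = hc/λ = 1240 / 103 = 12.04 eV.
With Z = 1, ΔE = 13.60 × (1/n_f² − 1/n_i²), so 1/n_f² − 1/n_i² = 0.8852.
Trying n_f = 1 gives 1/n_i² = 0.1148, i.e. n_i ≈ 3; this pair matches.

n_i = 3, n_f = 1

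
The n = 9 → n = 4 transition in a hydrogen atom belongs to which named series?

The series is set by the lower level: n_f = 4 is the Brackett series.

Brackett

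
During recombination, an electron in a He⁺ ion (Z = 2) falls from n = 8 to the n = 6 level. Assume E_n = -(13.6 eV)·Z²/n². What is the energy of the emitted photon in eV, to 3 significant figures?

0.661 eV

The Bohr energies scale as Z², so for Z = 2: E_n = −54.40/n² eV.
E_8 = −54.40/64 = −0.8500 eV and E_6 = −54.40/36 = −1.511 eV.
The photon energy is |E_8 − E_6| = 0.661 eV.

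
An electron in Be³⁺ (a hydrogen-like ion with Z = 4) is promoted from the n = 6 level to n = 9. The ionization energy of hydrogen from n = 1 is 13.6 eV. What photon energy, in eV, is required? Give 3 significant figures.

3.36 eV

The Bohr energies scale as Z², so for Z = 4: E_n = −217.6/n² eV.
E_9 = −217.6/81 = −2.686 eV and E_6 = −217.6/36 = −6.044 eV.
The photon energy is |E_9 − E_6| = 3.36 eV.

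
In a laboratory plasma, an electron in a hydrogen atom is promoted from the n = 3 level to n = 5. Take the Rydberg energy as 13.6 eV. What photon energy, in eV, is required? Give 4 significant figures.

E_5 = −13.60/25 = −0.5440 eV and E_3 = −13.60/9 = −1.511 eV.
The photon energy is |E_5 − E_3| = 0.9671 eV.

0.9671 eV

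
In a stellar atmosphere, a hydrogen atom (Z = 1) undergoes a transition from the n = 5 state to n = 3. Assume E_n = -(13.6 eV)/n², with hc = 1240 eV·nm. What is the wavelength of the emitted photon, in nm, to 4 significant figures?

1282 nm

ΔE = 13.60 × (1/3² − 1/5²) = 13.60 × 0.07111 = 0.9671 eV.
λ = hc/ΔE = 1240 / 0.9671 = 1282 nm.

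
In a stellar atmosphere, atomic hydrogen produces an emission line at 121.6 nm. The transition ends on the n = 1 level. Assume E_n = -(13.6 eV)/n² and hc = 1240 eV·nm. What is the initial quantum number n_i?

n_i = 2

The photon energy is ΔE = hc/λ = 1240 / 121.6 = 10.20 eV.
With Z = 1, ΔE = 13.60 × (1/n_f² − 1/n_i²), so 1/n_f² − 1/n_i² = 0.7498.
With n_f = 1: 1/n_i² = 1/1 − 0.7498 = 0.2502, so n_i ≈ 2.00.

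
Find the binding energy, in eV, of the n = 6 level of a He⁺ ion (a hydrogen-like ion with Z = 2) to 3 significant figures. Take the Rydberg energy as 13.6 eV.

E_n = −13.6 Z²/n² = −54.40/n² eV for Z = 2.
E_6 = −54.40/36 = −1.51 eV, so ionization (to E = 0) requires 1.51 eV.

1.51 eV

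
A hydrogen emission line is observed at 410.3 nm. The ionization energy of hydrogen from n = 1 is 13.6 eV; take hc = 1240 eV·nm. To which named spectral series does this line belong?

ΔE = 1240/410.3 = 3.022 eV.
This matches 13.6 × (1/2² − 1/6²), so n_f = 2: the Balmer series.

Balmer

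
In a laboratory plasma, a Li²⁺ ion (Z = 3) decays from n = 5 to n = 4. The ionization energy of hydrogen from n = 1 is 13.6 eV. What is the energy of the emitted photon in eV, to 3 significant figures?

The Bohr energies scale as Z², so for Z = 3: E_n = −122.4/n² eV.
E_5 = −122.4/25 = −4.896 eV and E_4 = −122.4/16 = −7.650 eV.
The photon energy is |E_5 − E_4| = 2.75 eV.

2.75 eV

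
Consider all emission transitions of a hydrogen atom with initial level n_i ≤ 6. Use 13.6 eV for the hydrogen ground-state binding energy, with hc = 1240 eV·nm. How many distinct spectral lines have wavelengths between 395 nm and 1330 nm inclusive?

Enumerate all n_i → n_f pairs with 1 ≤ n_f < n_i ≤ 6 and compute λ = 1240 / [13.6·1·(1/n_f² − 1/n_i²)].
Lines falling in [395, 1330] nm: 6→2 (410.3 nm), 5→2 (434.2 nm), 4→2 (486.3 nm), 3→2 (656.5 nm), 6→3 (1094 nm), 5→3 (1282 nm).

6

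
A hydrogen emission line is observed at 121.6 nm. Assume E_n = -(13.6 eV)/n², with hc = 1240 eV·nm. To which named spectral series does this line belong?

Lyman

ΔE = 1240/121.6 = 10.20 eV.
This matches 13.6 × (1/1² − 1/2²), so n_f = 1: the Lyman series.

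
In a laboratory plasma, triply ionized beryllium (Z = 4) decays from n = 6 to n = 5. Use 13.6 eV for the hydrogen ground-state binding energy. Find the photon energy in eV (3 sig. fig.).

2.66 eV

The Bohr energies scale as Z², so for Z = 4: E_n = −217.6/n² eV.
E_6 = −217.6/36 = −6.044 eV and E_5 = −217.6/25 = −8.704 eV.
The photon energy is |E_6 − E_5| = 2.66 eV.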